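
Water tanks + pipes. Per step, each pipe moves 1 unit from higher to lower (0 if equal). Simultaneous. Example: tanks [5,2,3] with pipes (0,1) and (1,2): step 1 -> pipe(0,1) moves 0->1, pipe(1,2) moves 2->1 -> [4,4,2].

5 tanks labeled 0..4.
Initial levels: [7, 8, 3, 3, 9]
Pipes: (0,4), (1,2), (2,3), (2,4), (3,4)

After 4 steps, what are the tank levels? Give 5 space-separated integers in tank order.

Step 1: flows [4->0,1->2,2=3,4->2,4->3] -> levels [8 7 5 4 6]
Step 2: flows [0->4,1->2,2->3,4->2,4->3] -> levels [7 6 6 6 5]
Step 3: flows [0->4,1=2,2=3,2->4,3->4] -> levels [6 6 5 5 8]
Step 4: flows [4->0,1->2,2=3,4->2,4->3] -> levels [7 5 7 6 5]

Answer: 7 5 7 6 5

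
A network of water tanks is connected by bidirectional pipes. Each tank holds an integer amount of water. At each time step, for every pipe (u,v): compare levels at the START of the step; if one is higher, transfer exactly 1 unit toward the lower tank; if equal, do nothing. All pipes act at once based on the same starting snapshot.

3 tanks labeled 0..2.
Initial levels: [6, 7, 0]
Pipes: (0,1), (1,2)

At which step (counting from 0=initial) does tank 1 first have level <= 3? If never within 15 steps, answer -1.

Step 1: flows [1->0,1->2] -> levels [7 5 1]
Step 2: flows [0->1,1->2] -> levels [6 5 2]
Step 3: flows [0->1,1->2] -> levels [5 5 3]
Step 4: flows [0=1,1->2] -> levels [5 4 4]
Step 5: flows [0->1,1=2] -> levels [4 5 4]
Step 6: flows [1->0,1->2] -> levels [5 3 5]
Tank 1 first reaches <=3 at step 6

Answer: 6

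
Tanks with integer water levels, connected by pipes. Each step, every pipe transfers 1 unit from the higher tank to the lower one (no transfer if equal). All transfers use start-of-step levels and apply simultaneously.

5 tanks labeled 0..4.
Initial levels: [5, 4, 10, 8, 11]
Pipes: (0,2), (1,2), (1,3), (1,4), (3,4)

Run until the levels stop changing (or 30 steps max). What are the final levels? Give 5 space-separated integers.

Step 1: flows [2->0,2->1,3->1,4->1,4->3] -> levels [6 7 8 8 9]
Step 2: flows [2->0,2->1,3->1,4->1,4->3] -> levels [7 10 6 8 7]
Step 3: flows [0->2,1->2,1->3,1->4,3->4] -> levels [6 7 8 8 9]
  -> period-2 cycle: step 3 state = step 1 state; never stabilizes
  -> state at step 30: (30-1) mod 2 = 1, same as step 2 -> [7 10 6 8 7]

Answer: 7 10 6 8 7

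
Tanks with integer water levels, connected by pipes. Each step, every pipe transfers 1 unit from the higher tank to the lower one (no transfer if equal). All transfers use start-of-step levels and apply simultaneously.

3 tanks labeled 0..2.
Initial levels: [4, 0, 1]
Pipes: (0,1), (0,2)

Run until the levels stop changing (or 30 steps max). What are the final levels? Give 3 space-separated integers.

Step 1: flows [0->1,0->2] -> levels [2 1 2]
Step 2: flows [0->1,0=2] -> levels [1 2 2]
Step 3: flows [1->0,2->0] -> levels [3 1 1]
Step 4: flows [0->1,0->2] -> levels [1 2 2]
  -> period-2 cycle: step 4 state = step 2 state; never stabilizes
  -> state at step 30: (30-2) mod 2 = 0, same as step 2 -> [1 2 2]

Answer: 1 2 2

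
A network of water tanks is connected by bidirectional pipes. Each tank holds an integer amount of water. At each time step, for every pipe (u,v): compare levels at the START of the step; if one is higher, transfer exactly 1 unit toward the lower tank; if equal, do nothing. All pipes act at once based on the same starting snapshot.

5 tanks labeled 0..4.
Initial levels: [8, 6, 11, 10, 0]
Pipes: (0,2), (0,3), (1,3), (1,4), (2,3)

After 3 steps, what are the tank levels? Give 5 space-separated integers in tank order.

Step 1: flows [2->0,3->0,3->1,1->4,2->3] -> levels [10 6 9 9 1]
Step 2: flows [0->2,0->3,3->1,1->4,2=3] -> levels [8 6 10 9 2]
Step 3: flows [2->0,3->0,3->1,1->4,2->3] -> levels [10 6 8 8 3]

Answer: 10 6 8 8 3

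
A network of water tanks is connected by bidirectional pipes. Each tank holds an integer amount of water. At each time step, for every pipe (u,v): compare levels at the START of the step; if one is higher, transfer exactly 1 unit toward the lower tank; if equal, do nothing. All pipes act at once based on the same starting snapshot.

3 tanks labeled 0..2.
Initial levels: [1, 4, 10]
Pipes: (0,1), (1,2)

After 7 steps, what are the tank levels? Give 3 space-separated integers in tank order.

Answer: 5 5 5

Derivation:
Step 1: flows [1->0,2->1] -> levels [2 4 9]
Step 2: flows [1->0,2->1] -> levels [3 4 8]
Step 3: flows [1->0,2->1] -> levels [4 4 7]
Step 4: flows [0=1,2->1] -> levels [4 5 6]
Step 5: flows [1->0,2->1] -> levels [5 5 5]
Step 6: flows [0=1,1=2] -> levels [5 5 5]
  -> stable; steps 7..7 unchanged -> [5 5 5]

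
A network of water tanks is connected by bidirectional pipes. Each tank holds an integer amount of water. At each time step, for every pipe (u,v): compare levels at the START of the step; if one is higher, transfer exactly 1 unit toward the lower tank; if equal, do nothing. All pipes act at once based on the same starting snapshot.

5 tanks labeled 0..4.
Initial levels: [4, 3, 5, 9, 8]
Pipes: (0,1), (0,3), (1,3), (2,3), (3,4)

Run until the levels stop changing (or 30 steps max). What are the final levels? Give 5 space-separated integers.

Answer: 5 5 5 8 6

Derivation:
Step 1: flows [0->1,3->0,3->1,3->2,3->4] -> levels [4 5 6 5 9]
Step 2: flows [1->0,3->0,1=3,2->3,4->3] -> levels [6 4 5 6 8]
Step 3: flows [0->1,0=3,3->1,3->2,4->3] -> levels [5 6 6 5 7]
Step 4: flows [1->0,0=3,1->3,2->3,4->3] -> levels [6 4 5 8 6]
Step 5: flows [0->1,3->0,3->1,3->2,3->4] -> levels [6 6 6 4 7]
Step 6: flows [0=1,0->3,1->3,2->3,4->3] -> levels [5 5 5 8 6]
Step 7: flows [0=1,3->0,3->1,3->2,3->4] -> levels [6 6 6 4 7]
  -> period-2 cycle: step 7 state = step 5 state; never stabilizes
  -> state at step 30: (30-5) mod 2 = 1, same as step 6 -> [5 5 5 8 6]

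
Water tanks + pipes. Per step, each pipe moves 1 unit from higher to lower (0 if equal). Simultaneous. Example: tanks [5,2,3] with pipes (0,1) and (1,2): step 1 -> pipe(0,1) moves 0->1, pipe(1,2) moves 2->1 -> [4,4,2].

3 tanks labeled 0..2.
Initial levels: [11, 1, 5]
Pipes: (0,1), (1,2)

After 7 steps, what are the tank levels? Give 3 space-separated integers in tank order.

Answer: 5 7 5

Derivation:
Step 1: flows [0->1,2->1] -> levels [10 3 4]
Step 2: flows [0->1,2->1] -> levels [9 5 3]
Step 3: flows [0->1,1->2] -> levels [8 5 4]
Step 4: flows [0->1,1->2] -> levels [7 5 5]
Step 5: flows [0->1,1=2] -> levels [6 6 5]
Step 6: flows [0=1,1->2] -> levels [6 5 6]
Step 7: flows [0->1,2->1] -> levels [5 7 5]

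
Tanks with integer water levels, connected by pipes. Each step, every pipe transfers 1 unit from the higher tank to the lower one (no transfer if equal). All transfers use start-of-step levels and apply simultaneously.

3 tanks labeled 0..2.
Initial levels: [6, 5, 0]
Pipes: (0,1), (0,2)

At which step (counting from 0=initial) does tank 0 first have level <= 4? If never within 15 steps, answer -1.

Step 1: flows [0->1,0->2] -> levels [4 6 1]
Tank 0 first reaches <=4 at step 1

Answer: 1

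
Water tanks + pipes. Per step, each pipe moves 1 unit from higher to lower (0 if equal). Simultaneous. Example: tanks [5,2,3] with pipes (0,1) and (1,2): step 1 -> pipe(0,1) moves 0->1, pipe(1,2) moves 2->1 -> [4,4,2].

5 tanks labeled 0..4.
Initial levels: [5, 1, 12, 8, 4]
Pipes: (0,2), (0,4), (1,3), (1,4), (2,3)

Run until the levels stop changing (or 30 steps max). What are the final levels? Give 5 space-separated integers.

Answer: 7 7 6 6 4

Derivation:
Step 1: flows [2->0,0->4,3->1,4->1,2->3] -> levels [5 3 10 8 4]
Step 2: flows [2->0,0->4,3->1,4->1,2->3] -> levels [5 5 8 8 4]
Step 3: flows [2->0,0->4,3->1,1->4,2=3] -> levels [5 5 7 7 6]
Step 4: flows [2->0,4->0,3->1,4->1,2=3] -> levels [7 7 6 6 4]
Step 5: flows [0->2,0->4,1->3,1->4,2=3] -> levels [5 5 7 7 6]
  -> period-2 cycle: step 5 state = step 3 state; never stabilizes
  -> state at step 30: (30-3) mod 2 = 1, same as step 4 -> [7 7 6 6 4]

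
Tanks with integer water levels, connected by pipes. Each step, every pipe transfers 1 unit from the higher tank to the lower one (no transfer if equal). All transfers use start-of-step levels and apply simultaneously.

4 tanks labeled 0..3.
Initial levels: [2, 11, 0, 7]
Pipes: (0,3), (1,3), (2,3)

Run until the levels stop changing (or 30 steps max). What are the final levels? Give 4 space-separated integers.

Answer: 4 5 4 7

Derivation:
Step 1: flows [3->0,1->3,3->2] -> levels [3 10 1 6]
Step 2: flows [3->0,1->3,3->2] -> levels [4 9 2 5]
Step 3: flows [3->0,1->3,3->2] -> levels [5 8 3 4]
Step 4: flows [0->3,1->3,3->2] -> levels [4 7 4 5]
Step 5: flows [3->0,1->3,3->2] -> levels [5 6 5 4]
Step 6: flows [0->3,1->3,2->3] -> levels [4 5 4 7]
Step 7: flows [3->0,3->1,3->2] -> levels [5 6 5 4]
  -> period-2 cycle: step 7 state = step 5 state; never stabilizes
  -> state at step 30: (30-5) mod 2 = 1, same as step 6 -> [4 5 4 7]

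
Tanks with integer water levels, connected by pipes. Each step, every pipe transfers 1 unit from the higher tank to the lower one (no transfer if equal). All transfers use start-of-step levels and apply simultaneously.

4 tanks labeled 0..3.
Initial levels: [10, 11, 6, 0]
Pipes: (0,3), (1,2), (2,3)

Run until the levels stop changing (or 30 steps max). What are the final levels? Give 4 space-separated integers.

Answer: 6 7 6 8

Derivation:
Step 1: flows [0->3,1->2,2->3] -> levels [9 10 6 2]
Step 2: flows [0->3,1->2,2->3] -> levels [8 9 6 4]
Step 3: flows [0->3,1->2,2->3] -> levels [7 8 6 6]
Step 4: flows [0->3,1->2,2=3] -> levels [6 7 7 7]
Step 5: flows [3->0,1=2,2=3] -> levels [7 7 7 6]
Step 6: flows [0->3,1=2,2->3] -> levels [6 7 6 8]
Step 7: flows [3->0,1->2,3->2] -> levels [7 6 8 6]
Step 8: flows [0->3,2->1,2->3] -> levels [6 7 6 8]
  -> period-2 cycle: step 8 state = step 6 state; never stabilizes
  -> state at step 30: (30-6) mod 2 = 0, same as step 6 -> [6 7 6 8]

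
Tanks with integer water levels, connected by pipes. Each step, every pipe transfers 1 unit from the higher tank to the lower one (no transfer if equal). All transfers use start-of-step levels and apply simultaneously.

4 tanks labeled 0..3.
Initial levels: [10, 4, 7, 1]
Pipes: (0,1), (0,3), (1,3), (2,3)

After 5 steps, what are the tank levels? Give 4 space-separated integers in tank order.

Answer: 6 6 6 4

Derivation:
Step 1: flows [0->1,0->3,1->3,2->3] -> levels [8 4 6 4]
Step 2: flows [0->1,0->3,1=3,2->3] -> levels [6 5 5 6]
Step 3: flows [0->1,0=3,3->1,3->2] -> levels [5 7 6 4]
Step 4: flows [1->0,0->3,1->3,2->3] -> levels [5 5 5 7]
Step 5: flows [0=1,3->0,3->1,3->2] -> levels [6 6 6 4]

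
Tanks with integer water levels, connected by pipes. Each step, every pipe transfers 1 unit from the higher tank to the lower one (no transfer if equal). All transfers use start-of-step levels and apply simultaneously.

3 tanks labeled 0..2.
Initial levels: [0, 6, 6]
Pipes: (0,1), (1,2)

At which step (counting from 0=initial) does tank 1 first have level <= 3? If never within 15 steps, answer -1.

Step 1: flows [1->0,1=2] -> levels [1 5 6]
Step 2: flows [1->0,2->1] -> levels [2 5 5]
Step 3: flows [1->0,1=2] -> levels [3 4 5]
Step 4: flows [1->0,2->1] -> levels [4 4 4]
Step 5: flows [0=1,1=2] -> levels [4 4 4]
  -> stable; tank 1 stays at 4 > 3
Tank 1 never reaches <=3 within 15 steps

Answer: -1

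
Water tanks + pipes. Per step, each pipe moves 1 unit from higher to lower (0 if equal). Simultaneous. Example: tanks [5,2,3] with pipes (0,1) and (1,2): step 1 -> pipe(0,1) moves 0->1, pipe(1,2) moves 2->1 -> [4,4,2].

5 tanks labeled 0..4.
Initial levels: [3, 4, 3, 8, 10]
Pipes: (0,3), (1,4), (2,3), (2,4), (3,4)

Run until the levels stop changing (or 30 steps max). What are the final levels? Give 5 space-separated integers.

Answer: 6 6 7 5 4

Derivation:
Step 1: flows [3->0,4->1,3->2,4->2,4->3] -> levels [4 5 5 7 7]
Step 2: flows [3->0,4->1,3->2,4->2,3=4] -> levels [5 6 7 5 5]
Step 3: flows [0=3,1->4,2->3,2->4,3=4] -> levels [5 5 5 6 7]
Step 4: flows [3->0,4->1,3->2,4->2,4->3] -> levels [6 6 7 5 4]
Step 5: flows [0->3,1->4,2->3,2->4,3->4] -> levels [5 5 5 6 7]
  -> period-2 cycle: step 5 state = step 3 state; never stabilizes
  -> state at step 30: (30-3) mod 2 = 1, same as step 4 -> [6 6 7 5 4]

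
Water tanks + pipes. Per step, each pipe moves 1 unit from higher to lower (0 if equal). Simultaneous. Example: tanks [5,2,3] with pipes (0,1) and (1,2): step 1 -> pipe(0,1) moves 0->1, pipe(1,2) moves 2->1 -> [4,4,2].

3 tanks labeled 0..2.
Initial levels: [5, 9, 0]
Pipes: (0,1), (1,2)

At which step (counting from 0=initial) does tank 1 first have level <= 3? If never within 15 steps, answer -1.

Step 1: flows [1->0,1->2] -> levels [6 7 1]
Step 2: flows [1->0,1->2] -> levels [7 5 2]
Step 3: flows [0->1,1->2] -> levels [6 5 3]
Step 4: flows [0->1,1->2] -> levels [5 5 4]
Step 5: flows [0=1,1->2] -> levels [5 4 5]
Step 6: flows [0->1,2->1] -> levels [4 6 4]
Step 7: flows [1->0,1->2] -> levels [5 4 5]
  -> period-2 cycle (repeats step 5); tank 1 never drops to <=3
Tank 1 never reaches <=3 within 15 steps

Answer: -1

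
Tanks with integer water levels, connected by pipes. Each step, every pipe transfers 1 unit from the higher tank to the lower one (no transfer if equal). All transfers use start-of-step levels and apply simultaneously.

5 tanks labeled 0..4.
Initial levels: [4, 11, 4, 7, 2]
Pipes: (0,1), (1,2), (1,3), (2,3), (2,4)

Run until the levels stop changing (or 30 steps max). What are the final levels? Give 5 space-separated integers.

Step 1: flows [1->0,1->2,1->3,3->2,2->4] -> levels [5 8 5 7 3]
Step 2: flows [1->0,1->2,1->3,3->2,2->4] -> levels [6 5 6 7 4]
Step 3: flows [0->1,2->1,3->1,3->2,2->4] -> levels [5 8 5 5 5]
Step 4: flows [1->0,1->2,1->3,2=3,2=4] -> levels [6 5 6 6 5]
Step 5: flows [0->1,2->1,3->1,2=3,2->4] -> levels [5 8 4 5 6]
Step 6: flows [1->0,1->2,1->3,3->2,4->2] -> levels [6 5 7 5 5]
Step 7: flows [0->1,2->1,1=3,2->3,2->4] -> levels [5 7 4 6 6]
Step 8: flows [1->0,1->2,1->3,3->2,4->2] -> levels [6 4 7 6 5]
Step 9: flows [0->1,2->1,3->1,2->3,2->4] -> levels [5 7 4 6 6]
  -> period-2 cycle: step 9 state = step 7 state; never stabilizes
  -> state at step 30: (30-7) mod 2 = 1, same as step 8 -> [6 4 7 6 5]

Answer: 6 4 7 6 5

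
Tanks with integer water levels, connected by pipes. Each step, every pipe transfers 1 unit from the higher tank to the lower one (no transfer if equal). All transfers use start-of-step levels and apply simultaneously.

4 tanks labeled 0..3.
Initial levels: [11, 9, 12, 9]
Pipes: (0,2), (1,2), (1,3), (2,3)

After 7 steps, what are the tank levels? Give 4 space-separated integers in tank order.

Step 1: flows [2->0,2->1,1=3,2->3] -> levels [12 10 9 10]
Step 2: flows [0->2,1->2,1=3,3->2] -> levels [11 9 12 9]
  -> period-2 cycle: step 2 state = step 0 state
  -> state at step 7: (7-0) mod 2 = 1, same as step 1 -> [12 10 9 10]

Answer: 12 10 9 10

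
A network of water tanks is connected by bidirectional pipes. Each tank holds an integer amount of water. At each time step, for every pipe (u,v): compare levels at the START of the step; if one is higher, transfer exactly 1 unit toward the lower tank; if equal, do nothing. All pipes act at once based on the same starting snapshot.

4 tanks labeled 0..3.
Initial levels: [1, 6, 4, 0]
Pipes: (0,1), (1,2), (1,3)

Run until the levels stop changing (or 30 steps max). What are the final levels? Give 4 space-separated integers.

Answer: 3 1 4 3

Derivation:
Step 1: flows [1->0,1->2,1->3] -> levels [2 3 5 1]
Step 2: flows [1->0,2->1,1->3] -> levels [3 2 4 2]
Step 3: flows [0->1,2->1,1=3] -> levels [2 4 3 2]
Step 4: flows [1->0,1->2,1->3] -> levels [3 1 4 3]
Step 5: flows [0->1,2->1,3->1] -> levels [2 4 3 2]
  -> period-2 cycle: step 5 state = step 3 state; never stabilizes
  -> state at step 30: (30-3) mod 2 = 1, same as step 4 -> [3 1 4 3]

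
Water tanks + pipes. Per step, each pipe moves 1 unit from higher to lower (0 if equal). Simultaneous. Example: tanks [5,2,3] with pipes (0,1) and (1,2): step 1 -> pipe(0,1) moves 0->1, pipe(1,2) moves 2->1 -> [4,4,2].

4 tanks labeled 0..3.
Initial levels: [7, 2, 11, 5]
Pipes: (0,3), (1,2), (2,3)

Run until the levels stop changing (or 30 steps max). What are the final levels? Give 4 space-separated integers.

Step 1: flows [0->3,2->1,2->3] -> levels [6 3 9 7]
Step 2: flows [3->0,2->1,2->3] -> levels [7 4 7 7]
Step 3: flows [0=3,2->1,2=3] -> levels [7 5 6 7]
Step 4: flows [0=3,2->1,3->2] -> levels [7 6 6 6]
Step 5: flows [0->3,1=2,2=3] -> levels [6 6 6 7]
Step 6: flows [3->0,1=2,3->2] -> levels [7 6 7 5]
Step 7: flows [0->3,2->1,2->3] -> levels [6 7 5 7]
Step 8: flows [3->0,1->2,3->2] -> levels [7 6 7 5]
  -> period-2 cycle: step 8 state = step 6 state; never stabilizes
  -> state at step 30: (30-6) mod 2 = 0, same as step 6 -> [7 6 7 5]

Answer: 7 6 7 5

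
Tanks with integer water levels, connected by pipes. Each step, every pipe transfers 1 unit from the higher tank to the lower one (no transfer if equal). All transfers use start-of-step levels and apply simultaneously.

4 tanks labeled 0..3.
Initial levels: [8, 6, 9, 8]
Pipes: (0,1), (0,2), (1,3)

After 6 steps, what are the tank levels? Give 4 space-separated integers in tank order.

Step 1: flows [0->1,2->0,3->1] -> levels [8 8 8 7]
Step 2: flows [0=1,0=2,1->3] -> levels [8 7 8 8]
Step 3: flows [0->1,0=2,3->1] -> levels [7 9 8 7]
Step 4: flows [1->0,2->0,1->3] -> levels [9 7 7 8]
Step 5: flows [0->1,0->2,3->1] -> levels [7 9 8 7]
  -> period-2 cycle: step 5 state = step 3 state
  -> state at step 6: (6-3) mod 2 = 1, same as step 4 -> [9 7 7 8]

Answer: 9 7 7 8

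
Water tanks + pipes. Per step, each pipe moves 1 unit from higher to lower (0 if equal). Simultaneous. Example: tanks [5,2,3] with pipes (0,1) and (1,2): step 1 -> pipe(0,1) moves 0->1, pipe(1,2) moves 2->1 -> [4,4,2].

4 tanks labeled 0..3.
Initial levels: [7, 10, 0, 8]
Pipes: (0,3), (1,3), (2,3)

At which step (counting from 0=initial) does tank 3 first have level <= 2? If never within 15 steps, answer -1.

Step 1: flows [3->0,1->3,3->2] -> levels [8 9 1 7]
Step 2: flows [0->3,1->3,3->2] -> levels [7 8 2 8]
Step 3: flows [3->0,1=3,3->2] -> levels [8 8 3 6]
Step 4: flows [0->3,1->3,3->2] -> levels [7 7 4 7]
Step 5: flows [0=3,1=3,3->2] -> levels [7 7 5 6]
Step 6: flows [0->3,1->3,3->2] -> levels [6 6 6 7]
Step 7: flows [3->0,3->1,3->2] -> levels [7 7 7 4]
Step 8: flows [0->3,1->3,2->3] -> levels [6 6 6 7]
  -> period-2 cycle (repeats step 6); tank 3 never drops to <=2
Tank 3 never reaches <=2 within 15 steps

Answer: -1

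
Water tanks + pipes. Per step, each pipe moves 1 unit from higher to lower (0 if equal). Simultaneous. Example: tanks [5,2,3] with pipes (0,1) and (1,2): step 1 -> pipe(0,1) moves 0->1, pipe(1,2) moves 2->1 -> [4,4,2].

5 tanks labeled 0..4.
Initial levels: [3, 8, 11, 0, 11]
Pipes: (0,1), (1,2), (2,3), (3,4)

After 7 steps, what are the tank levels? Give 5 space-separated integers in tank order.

Step 1: flows [1->0,2->1,2->3,4->3] -> levels [4 8 9 2 10]
Step 2: flows [1->0,2->1,2->3,4->3] -> levels [5 8 7 4 9]
Step 3: flows [1->0,1->2,2->3,4->3] -> levels [6 6 7 6 8]
Step 4: flows [0=1,2->1,2->3,4->3] -> levels [6 7 5 8 7]
Step 5: flows [1->0,1->2,3->2,3->4] -> levels [7 5 7 6 8]
Step 6: flows [0->1,2->1,2->3,4->3] -> levels [6 7 5 8 7]
  -> period-2 cycle: step 6 state = step 4 state
  -> state at step 7: (7-4) mod 2 = 1, same as step 5 -> [7 5 7 6 8]

Answer: 7 5 7 6 8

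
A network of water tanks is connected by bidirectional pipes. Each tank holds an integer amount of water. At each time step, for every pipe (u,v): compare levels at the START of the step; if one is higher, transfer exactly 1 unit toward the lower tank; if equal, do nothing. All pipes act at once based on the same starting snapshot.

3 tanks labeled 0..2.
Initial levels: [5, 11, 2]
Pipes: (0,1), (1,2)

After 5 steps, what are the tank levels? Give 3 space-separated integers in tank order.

Step 1: flows [1->0,1->2] -> levels [6 9 3]
Step 2: flows [1->0,1->2] -> levels [7 7 4]
Step 3: flows [0=1,1->2] -> levels [7 6 5]
Step 4: flows [0->1,1->2] -> levels [6 6 6]
Step 5: flows [0=1,1=2] -> levels [6 6 6]

Answer: 6 6 6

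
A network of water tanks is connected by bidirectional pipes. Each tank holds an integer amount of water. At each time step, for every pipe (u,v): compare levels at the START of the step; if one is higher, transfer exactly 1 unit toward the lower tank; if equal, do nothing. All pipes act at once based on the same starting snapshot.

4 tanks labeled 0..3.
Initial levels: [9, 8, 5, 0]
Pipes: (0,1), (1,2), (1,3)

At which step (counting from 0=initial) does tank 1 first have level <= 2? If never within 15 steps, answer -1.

Step 1: flows [0->1,1->2,1->3] -> levels [8 7 6 1]
Step 2: flows [0->1,1->2,1->3] -> levels [7 6 7 2]
Step 3: flows [0->1,2->1,1->3] -> levels [6 7 6 3]
Step 4: flows [1->0,1->2,1->3] -> levels [7 4 7 4]
Step 5: flows [0->1,2->1,1=3] -> levels [6 6 6 4]
Step 6: flows [0=1,1=2,1->3] -> levels [6 5 6 5]
Step 7: flows [0->1,2->1,1=3] -> levels [5 7 5 5]
Step 8: flows [1->0,1->2,1->3] -> levels [6 4 6 6]
Step 9: flows [0->1,2->1,3->1] -> levels [5 7 5 5]
  -> period-2 cycle (repeats step 7); tank 1 never drops to <=2
Tank 1 never reaches <=2 within 15 steps

Answer: -1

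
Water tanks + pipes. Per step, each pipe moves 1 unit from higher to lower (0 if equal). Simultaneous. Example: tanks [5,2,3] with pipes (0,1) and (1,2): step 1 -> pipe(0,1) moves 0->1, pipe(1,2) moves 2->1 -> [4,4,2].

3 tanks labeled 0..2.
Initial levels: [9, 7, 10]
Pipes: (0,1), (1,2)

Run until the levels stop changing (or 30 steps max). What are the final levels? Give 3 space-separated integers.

Step 1: flows [0->1,2->1] -> levels [8 9 9]
Step 2: flows [1->0,1=2] -> levels [9 8 9]
Step 3: flows [0->1,2->1] -> levels [8 10 8]
Step 4: flows [1->0,1->2] -> levels [9 8 9]
  -> period-2 cycle: step 4 state = step 2 state; never stabilizes
  -> state at step 30: (30-2) mod 2 = 0, same as step 2 -> [9 8 9]

Answer: 9 8 9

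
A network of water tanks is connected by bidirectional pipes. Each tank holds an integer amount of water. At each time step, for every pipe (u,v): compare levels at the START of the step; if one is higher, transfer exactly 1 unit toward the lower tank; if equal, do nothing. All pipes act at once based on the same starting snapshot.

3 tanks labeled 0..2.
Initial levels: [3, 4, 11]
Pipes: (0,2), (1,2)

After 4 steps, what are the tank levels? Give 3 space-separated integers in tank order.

Answer: 5 6 7

Derivation:
Step 1: flows [2->0,2->1] -> levels [4 5 9]
Step 2: flows [2->0,2->1] -> levels [5 6 7]
Step 3: flows [2->0,2->1] -> levels [6 7 5]
Step 4: flows [0->2,1->2] -> levels [5 6 7]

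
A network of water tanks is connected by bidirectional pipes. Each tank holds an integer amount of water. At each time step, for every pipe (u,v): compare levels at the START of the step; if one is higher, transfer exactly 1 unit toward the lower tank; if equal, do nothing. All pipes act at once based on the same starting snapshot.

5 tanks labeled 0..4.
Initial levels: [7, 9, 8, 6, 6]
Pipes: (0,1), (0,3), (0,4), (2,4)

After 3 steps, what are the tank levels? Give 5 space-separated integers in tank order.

Step 1: flows [1->0,0->3,0->4,2->4] -> levels [6 8 7 7 8]
Step 2: flows [1->0,3->0,4->0,4->2] -> levels [9 7 8 6 6]
Step 3: flows [0->1,0->3,0->4,2->4] -> levels [6 8 7 7 8]

Answer: 6 8 7 7 8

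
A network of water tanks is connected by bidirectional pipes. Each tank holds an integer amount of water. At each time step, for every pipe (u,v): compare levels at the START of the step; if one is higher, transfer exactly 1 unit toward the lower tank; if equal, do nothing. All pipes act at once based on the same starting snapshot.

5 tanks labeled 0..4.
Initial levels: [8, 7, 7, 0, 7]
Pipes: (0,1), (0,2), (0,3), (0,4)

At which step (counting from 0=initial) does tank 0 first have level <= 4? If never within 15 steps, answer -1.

Answer: 1

Derivation:
Step 1: flows [0->1,0->2,0->3,0->4] -> levels [4 8 8 1 8]
Tank 0 first reaches <=4 at step 1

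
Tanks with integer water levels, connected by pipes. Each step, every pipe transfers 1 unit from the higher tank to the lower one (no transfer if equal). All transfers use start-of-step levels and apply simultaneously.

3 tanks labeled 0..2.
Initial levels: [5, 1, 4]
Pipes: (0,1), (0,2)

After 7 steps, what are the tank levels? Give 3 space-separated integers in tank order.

Answer: 4 3 3

Derivation:
Step 1: flows [0->1,0->2] -> levels [3 2 5]
Step 2: flows [0->1,2->0] -> levels [3 3 4]
Step 3: flows [0=1,2->0] -> levels [4 3 3]
Step 4: flows [0->1,0->2] -> levels [2 4 4]
Step 5: flows [1->0,2->0] -> levels [4 3 3]
  -> period-2 cycle: step 5 state = step 3 state
  -> state at step 7: (7-3) mod 2 = 0, same as step 3 -> [4 3 3]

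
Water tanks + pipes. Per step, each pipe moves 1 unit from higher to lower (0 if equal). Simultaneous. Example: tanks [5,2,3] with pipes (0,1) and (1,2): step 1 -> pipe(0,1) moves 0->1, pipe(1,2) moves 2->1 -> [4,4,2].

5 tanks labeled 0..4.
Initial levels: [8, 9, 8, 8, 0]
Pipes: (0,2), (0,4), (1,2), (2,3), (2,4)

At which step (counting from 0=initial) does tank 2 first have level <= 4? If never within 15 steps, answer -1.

Answer: 4

Derivation:
Step 1: flows [0=2,0->4,1->2,2=3,2->4] -> levels [7 8 8 8 2]
Step 2: flows [2->0,0->4,1=2,2=3,2->4] -> levels [7 8 6 8 4]
Step 3: flows [0->2,0->4,1->2,3->2,2->4] -> levels [5 7 8 7 6]
Step 4: flows [2->0,4->0,2->1,2->3,2->4] -> levels [7 8 4 8 6]
Tank 2 first reaches <=4 at step 4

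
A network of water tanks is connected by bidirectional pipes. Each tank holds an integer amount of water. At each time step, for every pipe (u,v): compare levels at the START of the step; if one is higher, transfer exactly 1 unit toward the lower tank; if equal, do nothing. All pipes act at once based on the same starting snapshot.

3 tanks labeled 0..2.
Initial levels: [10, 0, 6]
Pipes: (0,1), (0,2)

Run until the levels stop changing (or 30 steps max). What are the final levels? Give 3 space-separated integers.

Answer: 6 5 5

Derivation:
Step 1: flows [0->1,0->2] -> levels [8 1 7]
Step 2: flows [0->1,0->2] -> levels [6 2 8]
Step 3: flows [0->1,2->0] -> levels [6 3 7]
Step 4: flows [0->1,2->0] -> levels [6 4 6]
Step 5: flows [0->1,0=2] -> levels [5 5 6]
Step 6: flows [0=1,2->0] -> levels [6 5 5]
Step 7: flows [0->1,0->2] -> levels [4 6 6]
Step 8: flows [1->0,2->0] -> levels [6 5 5]
  -> period-2 cycle: step 8 state = step 6 state; never stabilizes
  -> state at step 30: (30-6) mod 2 = 0, same as step 6 -> [6 5 5]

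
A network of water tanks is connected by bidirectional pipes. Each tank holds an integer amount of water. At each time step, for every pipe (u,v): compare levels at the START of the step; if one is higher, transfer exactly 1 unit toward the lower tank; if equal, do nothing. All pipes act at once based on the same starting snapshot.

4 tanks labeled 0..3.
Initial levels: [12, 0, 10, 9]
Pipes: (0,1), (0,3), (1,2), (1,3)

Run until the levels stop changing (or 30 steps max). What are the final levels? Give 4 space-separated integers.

Answer: 8 6 8 9

Derivation:
Step 1: flows [0->1,0->3,2->1,3->1] -> levels [10 3 9 9]
Step 2: flows [0->1,0->3,2->1,3->1] -> levels [8 6 8 9]
Step 3: flows [0->1,3->0,2->1,3->1] -> levels [8 9 7 7]
Step 4: flows [1->0,0->3,1->2,1->3] -> levels [8 6 8 9]
  -> period-2 cycle: step 4 state = step 2 state; never stabilizes
  -> state at step 30: (30-2) mod 2 = 0, same as step 2 -> [8 6 8 9]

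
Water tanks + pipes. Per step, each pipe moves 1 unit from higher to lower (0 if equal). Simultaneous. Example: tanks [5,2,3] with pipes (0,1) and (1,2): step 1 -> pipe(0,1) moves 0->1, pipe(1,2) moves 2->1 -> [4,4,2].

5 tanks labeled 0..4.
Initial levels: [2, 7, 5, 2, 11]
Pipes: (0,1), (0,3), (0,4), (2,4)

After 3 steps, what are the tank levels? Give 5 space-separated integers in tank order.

Step 1: flows [1->0,0=3,4->0,4->2] -> levels [4 6 6 2 9]
Step 2: flows [1->0,0->3,4->0,4->2] -> levels [5 5 7 3 7]
Step 3: flows [0=1,0->3,4->0,2=4] -> levels [5 5 7 4 6]

Answer: 5 5 7 4 6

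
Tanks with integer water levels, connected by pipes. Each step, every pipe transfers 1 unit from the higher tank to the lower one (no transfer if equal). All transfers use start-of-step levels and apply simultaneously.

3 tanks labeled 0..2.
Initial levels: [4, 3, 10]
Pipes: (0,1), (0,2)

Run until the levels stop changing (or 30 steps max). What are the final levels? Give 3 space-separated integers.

Step 1: flows [0->1,2->0] -> levels [4 4 9]
Step 2: flows [0=1,2->0] -> levels [5 4 8]
Step 3: flows [0->1,2->0] -> levels [5 5 7]
Step 4: flows [0=1,2->0] -> levels [6 5 6]
Step 5: flows [0->1,0=2] -> levels [5 6 6]
Step 6: flows [1->0,2->0] -> levels [7 5 5]
Step 7: flows [0->1,0->2] -> levels [5 6 6]
  -> period-2 cycle: step 7 state = step 5 state; never stabilizes
  -> state at step 30: (30-5) mod 2 = 1, same as step 6 -> [7 5 5]

Answer: 7 5 5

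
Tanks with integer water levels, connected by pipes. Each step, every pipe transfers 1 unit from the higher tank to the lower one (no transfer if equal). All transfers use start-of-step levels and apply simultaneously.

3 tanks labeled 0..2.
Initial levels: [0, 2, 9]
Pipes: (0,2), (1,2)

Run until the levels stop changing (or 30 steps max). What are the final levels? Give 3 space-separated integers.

Step 1: flows [2->0,2->1] -> levels [1 3 7]
Step 2: flows [2->0,2->1] -> levels [2 4 5]
Step 3: flows [2->0,2->1] -> levels [3 5 3]
Step 4: flows [0=2,1->2] -> levels [3 4 4]
Step 5: flows [2->0,1=2] -> levels [4 4 3]
Step 6: flows [0->2,1->2] -> levels [3 3 5]
Step 7: flows [2->0,2->1] -> levels [4 4 3]
  -> period-2 cycle: step 7 state = step 5 state; never stabilizes
  -> state at step 30: (30-5) mod 2 = 1, same as step 6 -> [3 3 5]

Answer: 3 3 5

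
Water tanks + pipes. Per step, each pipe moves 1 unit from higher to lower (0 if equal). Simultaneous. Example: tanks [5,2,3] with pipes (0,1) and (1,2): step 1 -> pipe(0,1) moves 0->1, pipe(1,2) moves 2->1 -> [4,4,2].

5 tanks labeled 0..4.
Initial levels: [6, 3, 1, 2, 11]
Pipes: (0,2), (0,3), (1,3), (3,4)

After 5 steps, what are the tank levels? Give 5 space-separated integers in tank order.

Answer: 3 4 4 6 6

Derivation:
Step 1: flows [0->2,0->3,1->3,4->3] -> levels [4 2 2 5 10]
Step 2: flows [0->2,3->0,3->1,4->3] -> levels [4 3 3 4 9]
Step 3: flows [0->2,0=3,3->1,4->3] -> levels [3 4 4 4 8]
Step 4: flows [2->0,3->0,1=3,4->3] -> levels [5 4 3 4 7]
Step 5: flows [0->2,0->3,1=3,4->3] -> levels [3 4 4 6 6]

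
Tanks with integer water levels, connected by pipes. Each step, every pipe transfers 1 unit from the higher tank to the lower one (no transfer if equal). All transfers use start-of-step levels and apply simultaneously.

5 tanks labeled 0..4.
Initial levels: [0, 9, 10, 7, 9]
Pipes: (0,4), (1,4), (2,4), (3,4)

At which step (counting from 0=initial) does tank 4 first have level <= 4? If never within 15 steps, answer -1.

Answer: -1

Derivation:
Step 1: flows [4->0,1=4,2->4,4->3] -> levels [1 9 9 8 8]
Step 2: flows [4->0,1->4,2->4,3=4] -> levels [2 8 8 8 9]
Step 3: flows [4->0,4->1,4->2,4->3] -> levels [3 9 9 9 5]
Step 4: flows [4->0,1->4,2->4,3->4] -> levels [4 8 8 8 7]
Step 5: flows [4->0,1->4,2->4,3->4] -> levels [5 7 7 7 9]
Step 6: flows [4->0,4->1,4->2,4->3] -> levels [6 8 8 8 5]
Step 7: flows [0->4,1->4,2->4,3->4] -> levels [5 7 7 7 9]
  -> period-2 cycle (repeats step 5); tank 4 never drops to <=4
Tank 4 never reaches <=4 within 15 steps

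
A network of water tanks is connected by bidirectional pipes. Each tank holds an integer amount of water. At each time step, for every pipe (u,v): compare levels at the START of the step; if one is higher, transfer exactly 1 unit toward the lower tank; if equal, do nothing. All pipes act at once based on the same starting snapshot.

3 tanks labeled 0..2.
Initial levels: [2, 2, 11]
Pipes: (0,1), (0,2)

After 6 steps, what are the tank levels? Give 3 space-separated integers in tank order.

Step 1: flows [0=1,2->0] -> levels [3 2 10]
Step 2: flows [0->1,2->0] -> levels [3 3 9]
Step 3: flows [0=1,2->0] -> levels [4 3 8]
Step 4: flows [0->1,2->0] -> levels [4 4 7]
Step 5: flows [0=1,2->0] -> levels [5 4 6]
Step 6: flows [0->1,2->0] -> levels [5 5 5]

Answer: 5 5 5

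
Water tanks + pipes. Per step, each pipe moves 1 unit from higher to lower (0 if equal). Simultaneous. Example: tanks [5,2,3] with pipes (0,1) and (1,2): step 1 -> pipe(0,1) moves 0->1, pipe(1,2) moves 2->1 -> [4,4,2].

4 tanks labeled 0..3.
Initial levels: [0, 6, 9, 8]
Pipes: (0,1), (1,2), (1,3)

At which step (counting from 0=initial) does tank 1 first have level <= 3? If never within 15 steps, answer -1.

Step 1: flows [1->0,2->1,3->1] -> levels [1 7 8 7]
Step 2: flows [1->0,2->1,1=3] -> levels [2 7 7 7]
Step 3: flows [1->0,1=2,1=3] -> levels [3 6 7 7]
Step 4: flows [1->0,2->1,3->1] -> levels [4 7 6 6]
Step 5: flows [1->0,1->2,1->3] -> levels [5 4 7 7]
Step 6: flows [0->1,2->1,3->1] -> levels [4 7 6 6]
  -> period-2 cycle (repeats step 4); tank 1 never drops to <=3
Tank 1 never reaches <=3 within 15 steps

Answer: -1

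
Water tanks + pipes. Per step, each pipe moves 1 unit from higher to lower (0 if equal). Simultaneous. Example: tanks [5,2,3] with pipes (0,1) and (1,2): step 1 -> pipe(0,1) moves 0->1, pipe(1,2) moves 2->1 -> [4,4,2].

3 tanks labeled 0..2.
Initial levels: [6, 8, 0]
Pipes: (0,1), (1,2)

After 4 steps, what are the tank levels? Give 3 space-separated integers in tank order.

Step 1: flows [1->0,1->2] -> levels [7 6 1]
Step 2: flows [0->1,1->2] -> levels [6 6 2]
Step 3: flows [0=1,1->2] -> levels [6 5 3]
Step 4: flows [0->1,1->2] -> levels [5 5 4]

Answer: 5 5 4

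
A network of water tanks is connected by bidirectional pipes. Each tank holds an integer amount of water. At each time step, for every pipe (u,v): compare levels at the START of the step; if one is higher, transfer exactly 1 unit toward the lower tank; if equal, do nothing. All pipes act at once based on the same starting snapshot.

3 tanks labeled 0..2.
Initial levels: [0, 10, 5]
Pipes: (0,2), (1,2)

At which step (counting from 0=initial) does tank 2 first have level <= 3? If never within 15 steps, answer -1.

Answer: -1

Derivation:
Step 1: flows [2->0,1->2] -> levels [1 9 5]
Step 2: flows [2->0,1->2] -> levels [2 8 5]
Step 3: flows [2->0,1->2] -> levels [3 7 5]
Step 4: flows [2->0,1->2] -> levels [4 6 5]
Step 5: flows [2->0,1->2] -> levels [5 5 5]
Step 6: flows [0=2,1=2] -> levels [5 5 5]
  -> stable; tank 2 stays at 5 > 3
Tank 2 never reaches <=3 within 15 steps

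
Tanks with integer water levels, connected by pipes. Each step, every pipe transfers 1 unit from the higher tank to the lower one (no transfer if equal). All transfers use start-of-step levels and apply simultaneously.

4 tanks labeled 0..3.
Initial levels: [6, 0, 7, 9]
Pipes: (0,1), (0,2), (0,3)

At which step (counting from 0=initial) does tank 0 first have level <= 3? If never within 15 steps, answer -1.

Answer: -1

Derivation:
Step 1: flows [0->1,2->0,3->0] -> levels [7 1 6 8]
Step 2: flows [0->1,0->2,3->0] -> levels [6 2 7 7]
Step 3: flows [0->1,2->0,3->0] -> levels [7 3 6 6]
Step 4: flows [0->1,0->2,0->3] -> levels [4 4 7 7]
Step 5: flows [0=1,2->0,3->0] -> levels [6 4 6 6]
Step 6: flows [0->1,0=2,0=3] -> levels [5 5 6 6]
Step 7: flows [0=1,2->0,3->0] -> levels [7 5 5 5]
Step 8: flows [0->1,0->2,0->3] -> levels [4 6 6 6]
Step 9: flows [1->0,2->0,3->0] -> levels [7 5 5 5]
  -> period-2 cycle (repeats step 7); tank 0 never drops to <=3
Tank 0 never reaches <=3 within 15 steps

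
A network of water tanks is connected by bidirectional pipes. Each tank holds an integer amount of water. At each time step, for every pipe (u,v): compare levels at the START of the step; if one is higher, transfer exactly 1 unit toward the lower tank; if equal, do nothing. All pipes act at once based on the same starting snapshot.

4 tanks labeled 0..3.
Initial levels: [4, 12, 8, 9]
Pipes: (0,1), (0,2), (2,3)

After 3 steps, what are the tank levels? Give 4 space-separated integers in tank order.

Answer: 8 9 9 7

Derivation:
Step 1: flows [1->0,2->0,3->2] -> levels [6 11 8 8]
Step 2: flows [1->0,2->0,2=3] -> levels [8 10 7 8]
Step 3: flows [1->0,0->2,3->2] -> levels [8 9 9 7]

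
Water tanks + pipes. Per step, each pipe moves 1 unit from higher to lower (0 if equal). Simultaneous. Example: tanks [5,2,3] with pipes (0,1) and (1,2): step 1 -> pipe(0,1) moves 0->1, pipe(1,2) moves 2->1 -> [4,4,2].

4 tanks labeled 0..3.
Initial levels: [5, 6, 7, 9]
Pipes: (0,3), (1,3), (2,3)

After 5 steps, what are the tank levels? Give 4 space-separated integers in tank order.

Step 1: flows [3->0,3->1,3->2] -> levels [6 7 8 6]
Step 2: flows [0=3,1->3,2->3] -> levels [6 6 7 8]
Step 3: flows [3->0,3->1,3->2] -> levels [7 7 8 5]
Step 4: flows [0->3,1->3,2->3] -> levels [6 6 7 8]
  -> period-2 cycle: step 4 state = step 2 state
  -> state at step 5: (5-2) mod 2 = 1, same as step 3 -> [7 7 8 5]

Answer: 7 7 8 5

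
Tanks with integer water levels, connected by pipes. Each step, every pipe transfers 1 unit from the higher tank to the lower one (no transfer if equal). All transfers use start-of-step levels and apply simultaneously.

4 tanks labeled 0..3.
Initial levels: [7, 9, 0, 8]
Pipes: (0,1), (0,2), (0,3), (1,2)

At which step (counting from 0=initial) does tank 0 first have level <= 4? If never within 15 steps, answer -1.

Answer: -1

Derivation:
Step 1: flows [1->0,0->2,3->0,1->2] -> levels [8 7 2 7]
Step 2: flows [0->1,0->2,0->3,1->2] -> levels [5 7 4 8]
Step 3: flows [1->0,0->2,3->0,1->2] -> levels [6 5 6 7]
Step 4: flows [0->1,0=2,3->0,2->1] -> levels [6 7 5 6]
Step 5: flows [1->0,0->2,0=3,1->2] -> levels [6 5 7 6]
Step 6: flows [0->1,2->0,0=3,2->1] -> levels [6 7 5 6]
  -> period-2 cycle (repeats step 4); tank 0 never drops to <=4
Tank 0 never reaches <=4 within 15 steps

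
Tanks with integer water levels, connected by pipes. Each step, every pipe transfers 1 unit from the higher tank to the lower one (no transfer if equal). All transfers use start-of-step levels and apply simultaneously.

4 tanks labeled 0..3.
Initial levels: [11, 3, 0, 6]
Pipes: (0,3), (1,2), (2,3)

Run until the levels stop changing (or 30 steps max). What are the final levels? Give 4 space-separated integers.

Step 1: flows [0->3,1->2,3->2] -> levels [10 2 2 6]
Step 2: flows [0->3,1=2,3->2] -> levels [9 2 3 6]
Step 3: flows [0->3,2->1,3->2] -> levels [8 3 3 6]
Step 4: flows [0->3,1=2,3->2] -> levels [7 3 4 6]
Step 5: flows [0->3,2->1,3->2] -> levels [6 4 4 6]
Step 6: flows [0=3,1=2,3->2] -> levels [6 4 5 5]
Step 7: flows [0->3,2->1,2=3] -> levels [5 5 4 6]
Step 8: flows [3->0,1->2,3->2] -> levels [6 4 6 4]
Step 9: flows [0->3,2->1,2->3] -> levels [5 5 4 6]
  -> period-2 cycle: step 9 state = step 7 state; never stabilizes
  -> state at step 30: (30-7) mod 2 = 1, same as step 8 -> [6 4 6 4]

Answer: 6 4 6 4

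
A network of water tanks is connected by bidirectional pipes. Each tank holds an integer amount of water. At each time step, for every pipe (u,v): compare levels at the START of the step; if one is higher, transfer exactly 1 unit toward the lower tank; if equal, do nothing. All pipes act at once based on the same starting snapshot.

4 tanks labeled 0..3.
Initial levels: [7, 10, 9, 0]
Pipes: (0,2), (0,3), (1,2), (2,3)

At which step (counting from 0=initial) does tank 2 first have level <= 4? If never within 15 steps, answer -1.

Step 1: flows [2->0,0->3,1->2,2->3] -> levels [7 9 8 2]
Step 2: flows [2->0,0->3,1->2,2->3] -> levels [7 8 7 4]
Step 3: flows [0=2,0->3,1->2,2->3] -> levels [6 7 7 6]
Step 4: flows [2->0,0=3,1=2,2->3] -> levels [7 7 5 7]
Step 5: flows [0->2,0=3,1->2,3->2] -> levels [6 6 8 6]
Step 6: flows [2->0,0=3,2->1,2->3] -> levels [7 7 5 7]
  -> period-2 cycle (repeats step 4); tank 2 never drops to <=4
Tank 2 never reaches <=4 within 15 steps

Answer: -1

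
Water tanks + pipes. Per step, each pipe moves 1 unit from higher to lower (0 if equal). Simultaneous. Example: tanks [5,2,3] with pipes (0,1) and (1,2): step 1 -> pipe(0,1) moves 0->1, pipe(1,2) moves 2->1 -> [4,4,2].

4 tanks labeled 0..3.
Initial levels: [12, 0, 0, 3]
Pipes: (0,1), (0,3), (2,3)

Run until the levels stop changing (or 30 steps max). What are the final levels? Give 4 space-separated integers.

Step 1: flows [0->1,0->3,3->2] -> levels [10 1 1 3]
Step 2: flows [0->1,0->3,3->2] -> levels [8 2 2 3]
Step 3: flows [0->1,0->3,3->2] -> levels [6 3 3 3]
Step 4: flows [0->1,0->3,2=3] -> levels [4 4 3 4]
Step 5: flows [0=1,0=3,3->2] -> levels [4 4 4 3]
Step 6: flows [0=1,0->3,2->3] -> levels [3 4 3 5]
Step 7: flows [1->0,3->0,3->2] -> levels [5 3 4 3]
Step 8: flows [0->1,0->3,2->3] -> levels [3 4 3 5]
  -> period-2 cycle: step 8 state = step 6 state; never stabilizes
  -> state at step 30: (30-6) mod 2 = 0, same as step 6 -> [3 4 3 5]

Answer: 3 4 3 5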